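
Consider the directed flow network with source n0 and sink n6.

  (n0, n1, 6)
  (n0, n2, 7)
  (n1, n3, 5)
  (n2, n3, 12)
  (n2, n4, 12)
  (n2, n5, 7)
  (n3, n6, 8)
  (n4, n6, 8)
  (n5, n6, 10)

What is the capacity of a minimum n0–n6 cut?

12

Augment n0→n1→n3→n6: bottleneck 5, flow now 5.
Augment n0→n2→n3→n6: bottleneck 3, flow now 8.
Augment n0→n2→n4→n6: bottleneck 4, flow now 12.
No augmenting path remains; maximum flow = 12.
By max-flow min-cut, the minimum cut capacity equals the max flow.
In the residual graph, reachable from n0: {n0, n1}.
Min-cut edges: n0→n2 (7), n1→n3 (5); capacity 7 + 5 = 12.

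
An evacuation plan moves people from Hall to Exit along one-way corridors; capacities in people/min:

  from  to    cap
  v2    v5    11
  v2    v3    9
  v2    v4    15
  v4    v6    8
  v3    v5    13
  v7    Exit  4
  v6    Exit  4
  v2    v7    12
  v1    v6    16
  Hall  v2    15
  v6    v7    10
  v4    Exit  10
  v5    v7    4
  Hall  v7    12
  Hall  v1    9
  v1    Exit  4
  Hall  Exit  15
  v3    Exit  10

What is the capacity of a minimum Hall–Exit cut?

Augment Hall→Exit: bottleneck 15, flow now 15.
Augment Hall→v1→Exit: bottleneck 4, flow now 19.
Augment Hall→v7→Exit: bottleneck 4, flow now 23.
Augment Hall→v1→v6→Exit: bottleneck 4, flow now 27.
Augment Hall→v2→v3→Exit: bottleneck 9, flow now 36.
Augment Hall→v2→v4→Exit: bottleneck 6, flow now 42.
No augmenting path remains; maximum flow = 42.
By max-flow min-cut, the minimum cut capacity equals the max flow.
In the residual graph, reachable from Hall: {Hall, v1, v6, v7}.
Min-cut edges: Hall→v2 (15), Hall→Exit (15), v1→Exit (4), v6→Exit (4), v7→Exit (4); capacity 15 + 15 + 4 + 4 + 4 = 42.

42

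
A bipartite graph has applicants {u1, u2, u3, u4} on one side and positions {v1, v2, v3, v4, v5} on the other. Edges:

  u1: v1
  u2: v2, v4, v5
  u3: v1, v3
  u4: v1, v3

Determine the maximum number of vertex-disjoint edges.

Unit-capacity flow: source→left, listed edges, right→sink; max matching = max flow.
Augmenting path u1→v1 (+1); matched 1.
Augmenting path u2→v2 (+1); matched 2.
Augmenting path u3→v3 (+1); matched 3.
No augmenting path remains; maximum matching = 3.
König certificate: {u2, v1, v3} is a vertex cover of size 3 (every listed pair touches it), so no matching can be larger.

3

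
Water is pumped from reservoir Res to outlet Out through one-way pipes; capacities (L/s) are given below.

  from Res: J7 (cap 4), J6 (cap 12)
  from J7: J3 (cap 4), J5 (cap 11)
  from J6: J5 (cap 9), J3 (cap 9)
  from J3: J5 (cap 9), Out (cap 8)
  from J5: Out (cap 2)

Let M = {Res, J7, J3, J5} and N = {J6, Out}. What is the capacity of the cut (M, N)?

Edges leaving {Res, J7, J3, J5}: Res→J6 (12), J3→Out (8), J5→Out (2).
Cut capacity = 12 + 8 + 2 = 22.

22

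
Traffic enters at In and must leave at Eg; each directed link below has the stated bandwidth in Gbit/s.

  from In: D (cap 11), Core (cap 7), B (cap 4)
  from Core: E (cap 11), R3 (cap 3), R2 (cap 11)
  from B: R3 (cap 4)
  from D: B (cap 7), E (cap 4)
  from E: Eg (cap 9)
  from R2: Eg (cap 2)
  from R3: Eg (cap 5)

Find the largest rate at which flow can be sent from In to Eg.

Augment In→Core→E→Eg: bottleneck 7, flow now 7.
Augment In→B→R3→Eg: bottleneck 4, flow now 11.
Augment In→D→E→Eg: bottleneck 2, flow now 13.
Augment In→D→E→Core→R2→Eg: bottleneck 2, flow now 15. (uses reverse residual edge)
No augmenting path remains; maximum flow = 15.
In the residual graph, reachable from In: {In, B, D}.
Min-cut edges: In→Core (7), B→R3 (4), D→E (4); capacity 7 + 4 + 4 = 15.
This cut is saturated, so no flow can exceed 15.

15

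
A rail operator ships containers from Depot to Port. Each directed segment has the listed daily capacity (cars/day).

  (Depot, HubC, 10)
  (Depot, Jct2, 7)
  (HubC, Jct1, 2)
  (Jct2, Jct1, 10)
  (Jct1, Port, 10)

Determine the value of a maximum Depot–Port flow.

9

Augment Depot→HubC→Jct1→Port: bottleneck 2, flow now 2.
Augment Depot→Jct2→Jct1→Port: bottleneck 7, flow now 9.
No augmenting path remains; maximum flow = 9.
In the residual graph, reachable from Depot: {Depot, HubC}.
Min-cut edges: Depot→Jct2 (7), HubC→Jct1 (2); capacity 7 + 2 = 9.
This cut is saturated, so no flow can exceed 9.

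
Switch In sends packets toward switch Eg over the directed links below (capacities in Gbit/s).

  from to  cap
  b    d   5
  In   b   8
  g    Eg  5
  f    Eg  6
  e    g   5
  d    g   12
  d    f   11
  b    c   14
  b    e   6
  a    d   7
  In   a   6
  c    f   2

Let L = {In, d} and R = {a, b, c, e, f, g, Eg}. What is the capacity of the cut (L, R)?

Edges leaving {In, d}: In→a (6), In→b (8), d→f (11), d→g (12).
Cut capacity = 6 + 8 + 11 + 12 = 37.

37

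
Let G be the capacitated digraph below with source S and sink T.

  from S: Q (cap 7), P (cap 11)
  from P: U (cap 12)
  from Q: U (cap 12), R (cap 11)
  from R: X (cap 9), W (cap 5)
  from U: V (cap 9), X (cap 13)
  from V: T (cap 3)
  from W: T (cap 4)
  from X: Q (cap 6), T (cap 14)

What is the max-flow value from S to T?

Augment S→P→U→V→T: bottleneck 3, flow now 3.
Augment S→P→U→X→T: bottleneck 8, flow now 11.
Augment S→Q→R→W→T: bottleneck 4, flow now 15.
Augment S→Q→R→X→T: bottleneck 3, flow now 18.
No augmenting path remains; maximum flow = 18.
In the residual graph, reachable from S: {S}.
Min-cut edges: S→P (11), S→Q (7); capacity 11 + 7 = 18.
This cut is saturated, so no flow can exceed 18.

18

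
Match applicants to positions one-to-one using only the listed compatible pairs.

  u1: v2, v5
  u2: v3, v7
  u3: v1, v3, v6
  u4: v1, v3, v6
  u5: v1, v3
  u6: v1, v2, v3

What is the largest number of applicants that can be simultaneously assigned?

Unit-capacity flow: source→left, listed edges, right→sink; max matching = max flow.
Augmenting path u1→v2 (+1); matched 1.
Augmenting path u2→v3 (+1); matched 2.
Augmenting path u3→v1 (+1); matched 3.
Augmenting path u4→v6 (+1); matched 4.
Augmenting path u5→v3→u2→v7 (+1); matched 5.
Augmenting path u6→v2→u1→v5 (+1); matched 6.
No augmenting path remains; maximum matching = 6.
König certificate: {u1, u2, u3, u4, u5, u6} is a vertex cover of size 6 (every listed pair touches it), so no matching can be larger.

6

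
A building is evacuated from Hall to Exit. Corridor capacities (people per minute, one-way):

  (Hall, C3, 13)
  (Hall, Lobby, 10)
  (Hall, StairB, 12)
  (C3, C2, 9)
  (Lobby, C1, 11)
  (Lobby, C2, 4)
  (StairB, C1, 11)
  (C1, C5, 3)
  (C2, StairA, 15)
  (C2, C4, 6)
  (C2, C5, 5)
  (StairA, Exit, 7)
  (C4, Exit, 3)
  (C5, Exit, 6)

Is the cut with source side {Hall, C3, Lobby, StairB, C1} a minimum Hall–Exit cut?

Yes — it is a minimum cut (capacity 16).

Given cut capacity: 9 + 4 + 3 = 16.
Augment Hall→C3→C2→StairA→Exit: bottleneck 7, flow now 7.
Augment Hall→C3→C2→C4→Exit: bottleneck 2, flow now 9.
Augment Hall→Lobby→C1→C5→Exit: bottleneck 3, flow now 12.
Augment Hall→Lobby→C2→C4→Exit: bottleneck 1, flow now 13.
Augment Hall→Lobby→C2→C5→Exit: bottleneck 3, flow now 16.
No augmenting path remains; maximum flow = 16.
Cut capacity 16 equals the max flow, so it is a minimum cut.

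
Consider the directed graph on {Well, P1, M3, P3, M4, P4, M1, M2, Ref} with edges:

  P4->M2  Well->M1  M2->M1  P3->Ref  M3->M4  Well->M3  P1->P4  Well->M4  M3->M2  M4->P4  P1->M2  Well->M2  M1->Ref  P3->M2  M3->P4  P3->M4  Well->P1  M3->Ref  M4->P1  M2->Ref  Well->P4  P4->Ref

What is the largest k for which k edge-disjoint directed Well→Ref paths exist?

4

Assign every edge capacity 1; by Menger, the answer equals the max flow.
Path Well→M3→Ref (+1); total 1.
Path Well→P4→Ref (+1); total 2.
Path Well→M1→Ref (+1); total 3.
Path Well→M2→Ref (+1); total 4.
No residual Well→Ref path; max flow = 4.
Certifying cut of size 4: {M1→Ref, M2→Ref, P4→Ref, Well→M3}.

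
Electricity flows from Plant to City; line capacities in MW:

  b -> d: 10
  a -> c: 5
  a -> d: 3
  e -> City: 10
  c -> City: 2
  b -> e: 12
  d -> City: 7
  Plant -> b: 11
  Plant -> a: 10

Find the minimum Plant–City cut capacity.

Augment Plant→a→c→City: bottleneck 2, flow now 2.
Augment Plant→a→d→City: bottleneck 3, flow now 5.
Augment Plant→b→d→City: bottleneck 4, flow now 9.
Augment Plant→b→e→City: bottleneck 7, flow now 16.
No augmenting path remains; maximum flow = 16.
By max-flow min-cut, the minimum cut capacity equals the max flow.
In the residual graph, reachable from Plant: {Plant, a, c}.
Min-cut edges: Plant→b (11), a→d (3), c→City (2); capacity 11 + 3 + 2 = 16.

16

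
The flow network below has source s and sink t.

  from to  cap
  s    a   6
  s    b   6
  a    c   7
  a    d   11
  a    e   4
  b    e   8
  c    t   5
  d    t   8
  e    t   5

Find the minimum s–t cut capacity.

Augment s→a→c→t: bottleneck 5, flow now 5.
Augment s→a→d→t: bottleneck 1, flow now 6.
Augment s→b→e→t: bottleneck 5, flow now 11.
No augmenting path remains; maximum flow = 11.
By max-flow min-cut, the minimum cut capacity equals the max flow.
In the residual graph, reachable from s: {s, b, e}.
Min-cut edges: s→a (6), e→t (5); capacity 6 + 5 = 11.

11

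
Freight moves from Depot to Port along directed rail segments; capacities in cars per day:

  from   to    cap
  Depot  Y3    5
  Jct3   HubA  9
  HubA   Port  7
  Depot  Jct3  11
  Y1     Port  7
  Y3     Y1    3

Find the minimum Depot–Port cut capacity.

10

Augment Depot→Jct3→HubA→Port: bottleneck 7, flow now 7.
Augment Depot→Y3→Y1→Port: bottleneck 3, flow now 10.
No augmenting path remains; maximum flow = 10.
By max-flow min-cut, the minimum cut capacity equals the max flow.
In the residual graph, reachable from Depot: {Depot, Jct3, Y3, HubA}.
Min-cut edges: Y3→Y1 (3), HubA→Port (7); capacity 3 + 7 = 10.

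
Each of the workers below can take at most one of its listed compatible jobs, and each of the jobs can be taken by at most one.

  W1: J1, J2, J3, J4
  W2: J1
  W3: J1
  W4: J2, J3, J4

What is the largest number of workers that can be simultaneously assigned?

3

Unit-capacity flow: source→left, listed edges, right→sink; max matching = max flow.
Augmenting path W1→J1 (+1); matched 1.
Augmenting path W4→J2 (+1); matched 2.
Augmenting path W2→J1→W1→J3 (+1); matched 3.
No augmenting path remains; maximum matching = 3.
König certificate: {W1, W4, J1} is a vertex cover of size 3 (every listed pair touches it), so no matching can be larger.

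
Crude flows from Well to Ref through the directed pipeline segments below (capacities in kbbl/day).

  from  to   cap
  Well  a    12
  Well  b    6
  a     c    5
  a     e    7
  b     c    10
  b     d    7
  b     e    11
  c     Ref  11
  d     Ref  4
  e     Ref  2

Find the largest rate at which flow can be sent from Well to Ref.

Augment Well→a→c→Ref: bottleneck 5, flow now 5.
Augment Well→a→e→Ref: bottleneck 2, flow now 7.
Augment Well→b→c→Ref: bottleneck 6, flow now 13.
No augmenting path remains; maximum flow = 13.
In the residual graph, reachable from Well: {Well, a, e}.
Min-cut edges: Well→b (6), a→c (5), e→Ref (2); capacity 6 + 5 + 2 = 13.
This cut is saturated, so no flow can exceed 13.

13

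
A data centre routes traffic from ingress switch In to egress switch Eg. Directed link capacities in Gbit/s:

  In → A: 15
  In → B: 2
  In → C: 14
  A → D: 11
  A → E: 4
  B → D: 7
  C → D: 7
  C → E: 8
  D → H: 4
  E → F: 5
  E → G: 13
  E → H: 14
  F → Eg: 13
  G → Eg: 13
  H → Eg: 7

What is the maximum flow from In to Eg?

Augment In→A→D→H→Eg: bottleneck 4, flow now 4.
Augment In→A→E→F→Eg: bottleneck 4, flow now 8.
Augment In→C→E→F→Eg: bottleneck 1, flow now 9.
Augment In→C→E→G→Eg: bottleneck 7, flow now 16.
No augmenting path remains; maximum flow = 16.
In the residual graph, reachable from In: {In, A, B, C, D}.
Min-cut edges: A→E (4), C→E (8), D→H (4); capacity 4 + 8 + 4 = 16.
This cut is saturated, so no flow can exceed 16.

16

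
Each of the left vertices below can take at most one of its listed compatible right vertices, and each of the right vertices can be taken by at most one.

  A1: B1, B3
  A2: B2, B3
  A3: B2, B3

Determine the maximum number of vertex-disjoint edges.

3

Unit-capacity flow: source→left, listed edges, right→sink; max matching = max flow.
Augmenting path A1→B1 (+1); matched 1.
Augmenting path A2→B2 (+1); matched 2.
Augmenting path A3→B3 (+1); matched 3.
No augmenting path remains; maximum matching = 3.
König certificate: {A1, A2, A3} is a vertex cover of size 3 (every listed pair touches it), so no matching can be larger.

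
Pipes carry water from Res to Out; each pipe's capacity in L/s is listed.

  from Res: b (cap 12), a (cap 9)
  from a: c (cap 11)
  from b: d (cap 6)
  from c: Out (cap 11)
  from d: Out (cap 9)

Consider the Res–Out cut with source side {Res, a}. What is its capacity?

23

Edges leaving {Res, a}: Res→b (12), a→c (11).
Cut capacity = 12 + 11 = 23.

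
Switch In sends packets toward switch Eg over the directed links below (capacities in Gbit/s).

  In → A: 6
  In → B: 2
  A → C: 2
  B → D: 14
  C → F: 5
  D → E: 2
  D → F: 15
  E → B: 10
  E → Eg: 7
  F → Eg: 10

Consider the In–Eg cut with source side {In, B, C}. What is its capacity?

25

Edges leaving {In, B, C}: In→A (6), B→D (14), C→F (5).
Cut capacity = 6 + 14 + 5 = 25.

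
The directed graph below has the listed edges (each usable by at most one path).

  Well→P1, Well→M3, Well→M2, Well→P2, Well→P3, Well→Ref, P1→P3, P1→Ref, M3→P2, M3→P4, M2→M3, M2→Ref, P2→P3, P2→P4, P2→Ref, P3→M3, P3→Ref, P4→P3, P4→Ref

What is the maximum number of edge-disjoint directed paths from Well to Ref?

Assign every edge capacity 1; by Menger, the answer equals the max flow.
Path Well→Ref (+1); total 1.
Path Well→P1→Ref (+1); total 2.
Path Well→M2→Ref (+1); total 3.
Path Well→P2→Ref (+1); total 4.
Path Well→P3→Ref (+1); total 5.
Path Well→M3→P4→Ref (+1); total 6.
No residual Well→Ref path; max flow = 6.
Certifying cut of size 6: {Well→M2, Well→M3, Well→P1, Well→P2, Well→P3, Well→Ref}.

6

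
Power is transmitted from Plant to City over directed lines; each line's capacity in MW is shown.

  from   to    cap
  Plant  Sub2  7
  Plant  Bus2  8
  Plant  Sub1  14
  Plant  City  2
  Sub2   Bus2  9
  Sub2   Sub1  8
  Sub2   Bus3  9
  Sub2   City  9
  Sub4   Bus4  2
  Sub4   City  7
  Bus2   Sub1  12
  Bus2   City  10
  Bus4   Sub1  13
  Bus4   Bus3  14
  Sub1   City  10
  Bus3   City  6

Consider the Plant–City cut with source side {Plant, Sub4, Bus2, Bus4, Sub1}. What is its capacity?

Edges leaving {Plant, Sub4, Bus2, Bus4, Sub1}: Plant→Sub2 (7), Plant→City (2), Sub4→City (7), Bus2→City (10), Bus4→Bus3 (14), Sub1→City (10).
Cut capacity = 7 + 2 + 7 + 10 + 14 + 10 = 50.

50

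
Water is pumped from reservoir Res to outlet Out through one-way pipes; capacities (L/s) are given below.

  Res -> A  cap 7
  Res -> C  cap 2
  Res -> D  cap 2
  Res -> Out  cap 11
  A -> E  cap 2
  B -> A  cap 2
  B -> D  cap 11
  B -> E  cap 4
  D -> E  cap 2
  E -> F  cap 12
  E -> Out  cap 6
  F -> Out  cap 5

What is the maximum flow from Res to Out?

Augment Res→Out: bottleneck 11, flow now 11.
Augment Res→A→E→Out: bottleneck 2, flow now 13.
Augment Res→D→E→Out: bottleneck 2, flow now 15.
No augmenting path remains; maximum flow = 15.
In the residual graph, reachable from Res: {Res, A, C}.
Min-cut edges: Res→D (2), Res→Out (11), A→E (2); capacity 2 + 11 + 2 = 15.
This cut is saturated, so no flow can exceed 15.

15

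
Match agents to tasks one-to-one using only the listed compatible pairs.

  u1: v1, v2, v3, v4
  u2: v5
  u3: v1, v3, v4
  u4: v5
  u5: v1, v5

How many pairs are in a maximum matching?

4

Unit-capacity flow: source→left, listed edges, right→sink; max matching = max flow.
Augmenting path u1→v1 (+1); matched 1.
Augmenting path u2→v5 (+1); matched 2.
Augmenting path u3→v3 (+1); matched 3.
Augmenting path u5→v1→u1→v2 (+1); matched 4.
No augmenting path remains; maximum matching = 4.
König certificate: {u1, u3, u5, v5} is a vertex cover of size 4 (every listed pair touches it), so no matching can be larger.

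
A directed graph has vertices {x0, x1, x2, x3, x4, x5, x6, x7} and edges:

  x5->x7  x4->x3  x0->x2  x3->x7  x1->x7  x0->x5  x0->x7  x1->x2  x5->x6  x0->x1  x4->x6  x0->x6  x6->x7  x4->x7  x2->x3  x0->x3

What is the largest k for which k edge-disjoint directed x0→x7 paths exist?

Assign every edge capacity 1; by Menger, the answer equals the max flow.
Path x0→x7 (+1); total 1.
Path x0→x1→x7 (+1); total 2.
Path x0→x3→x7 (+1); total 3.
Path x0→x5→x7 (+1); total 4.
Path x0→x6→x7 (+1); total 5.
No residual x0→x7 path; max flow = 5.
Certifying cut of size 5: {x0→x1, x0→x5, x0→x6, x0→x7, x3→x7}.

5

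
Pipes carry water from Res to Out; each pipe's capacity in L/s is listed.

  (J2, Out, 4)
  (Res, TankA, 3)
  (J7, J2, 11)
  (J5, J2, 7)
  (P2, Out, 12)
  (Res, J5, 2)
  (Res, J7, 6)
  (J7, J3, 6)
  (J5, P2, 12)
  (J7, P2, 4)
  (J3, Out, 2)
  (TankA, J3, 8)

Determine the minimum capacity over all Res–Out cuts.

10

Augment Res→J7→J2→Out: bottleneck 4, flow now 4.
Augment Res→J7→P2→Out: bottleneck 2, flow now 6.
Augment Res→J5→P2→Out: bottleneck 2, flow now 8.
Augment Res→TankA→J3→Out: bottleneck 2, flow now 10.
No augmenting path remains; maximum flow = 10.
By max-flow min-cut, the minimum cut capacity equals the max flow.
In the residual graph, reachable from Res: {Res, TankA, J3}.
Min-cut edges: Res→J7 (6), Res→J5 (2), J3→Out (2); capacity 6 + 2 + 2 = 10.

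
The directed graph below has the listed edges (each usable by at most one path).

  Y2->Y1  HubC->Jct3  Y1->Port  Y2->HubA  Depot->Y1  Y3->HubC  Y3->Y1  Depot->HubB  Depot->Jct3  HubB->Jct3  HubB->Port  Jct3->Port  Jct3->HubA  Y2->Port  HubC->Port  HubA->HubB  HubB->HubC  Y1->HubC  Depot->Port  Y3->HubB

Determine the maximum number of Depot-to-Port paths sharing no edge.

Assign every edge capacity 1; by Menger, the answer equals the max flow.
Path Depot→Port (+1); total 1.
Path Depot→Y1→Port (+1); total 2.
Path Depot→HubB→Port (+1); total 3.
Path Depot→Jct3→Port (+1); total 4.
No residual Depot→Port path; max flow = 4.
Certifying cut of size 4: {Depot→HubB, Depot→Jct3, Depot→Port, Depot→Y1}.

4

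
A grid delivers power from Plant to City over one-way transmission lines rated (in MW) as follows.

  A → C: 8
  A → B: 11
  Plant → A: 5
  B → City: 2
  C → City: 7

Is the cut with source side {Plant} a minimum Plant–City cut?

Given cut capacity: 5 = 5.
Augment Plant→A→B→City: bottleneck 2, flow now 2.
Augment Plant→A→C→City: bottleneck 3, flow now 5.
No augmenting path remains; maximum flow = 5.
Cut capacity 5 equals the max flow, so it is a minimum cut.

Yes — it is a minimum cut (capacity 5).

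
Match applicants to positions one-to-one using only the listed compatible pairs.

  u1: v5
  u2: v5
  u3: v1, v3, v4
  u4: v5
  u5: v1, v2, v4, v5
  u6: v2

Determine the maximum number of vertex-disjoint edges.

4

Unit-capacity flow: source→left, listed edges, right→sink; max matching = max flow.
Augmenting path u1→v5 (+1); matched 1.
Augmenting path u3→v1 (+1); matched 2.
Augmenting path u5→v2 (+1); matched 3.
Augmenting path u6→v2→u5→v4 (+1); matched 4.
No augmenting path remains; maximum matching = 4.
König certificate: {u3, u5, u6, v5} is a vertex cover of size 4 (every listed pair touches it), so no matching can be larger.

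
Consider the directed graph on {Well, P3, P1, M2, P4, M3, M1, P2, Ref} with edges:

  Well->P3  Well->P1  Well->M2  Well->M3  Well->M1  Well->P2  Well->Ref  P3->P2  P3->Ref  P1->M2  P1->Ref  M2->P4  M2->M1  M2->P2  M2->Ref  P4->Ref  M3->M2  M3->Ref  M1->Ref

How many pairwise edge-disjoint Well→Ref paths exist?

Assign every edge capacity 1; by Menger, the answer equals the max flow.
Path Well→Ref (+1); total 1.
Path Well→P3→Ref (+1); total 2.
Path Well→P1→Ref (+1); total 3.
Path Well→M2→Ref (+1); total 4.
Path Well→M3→Ref (+1); total 5.
Path Well→M1→Ref (+1); total 6.
No residual Well→Ref path; max flow = 6.
Certifying cut of size 6: {Well→M1, Well→M2, Well→M3, Well→P1, Well→P3, Well→Ref}.

6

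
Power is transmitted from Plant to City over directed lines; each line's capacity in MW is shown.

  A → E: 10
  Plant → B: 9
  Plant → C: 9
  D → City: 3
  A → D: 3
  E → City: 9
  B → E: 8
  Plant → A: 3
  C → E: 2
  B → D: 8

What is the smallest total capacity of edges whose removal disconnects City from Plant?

12

Augment Plant→A→D→City: bottleneck 3, flow now 3.
Augment Plant→B→E→City: bottleneck 8, flow now 11.
Augment Plant→C→E→City: bottleneck 1, flow now 12.
No augmenting path remains; maximum flow = 12.
By max-flow min-cut, the minimum cut capacity equals the max flow.
In the residual graph, reachable from Plant: {Plant, A, B, C, D, E}.
Min-cut edges: D→City (3), E→City (9); capacity 3 + 9 = 12.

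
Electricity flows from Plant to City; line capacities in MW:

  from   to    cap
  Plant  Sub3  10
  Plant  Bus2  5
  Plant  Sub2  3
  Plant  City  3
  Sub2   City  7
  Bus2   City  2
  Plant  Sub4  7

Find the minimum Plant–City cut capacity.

8

Augment Plant→City: bottleneck 3, flow now 3.
Augment Plant→Sub2→City: bottleneck 3, flow now 6.
Augment Plant→Bus2→City: bottleneck 2, flow now 8.
No augmenting path remains; maximum flow = 8.
By max-flow min-cut, the minimum cut capacity equals the max flow.
In the residual graph, reachable from Plant: {Plant, Sub4, Bus2, Sub3}.
Min-cut edges: Plant→Sub2 (3), Plant→City (3), Bus2→City (2); capacity 3 + 3 + 2 = 8.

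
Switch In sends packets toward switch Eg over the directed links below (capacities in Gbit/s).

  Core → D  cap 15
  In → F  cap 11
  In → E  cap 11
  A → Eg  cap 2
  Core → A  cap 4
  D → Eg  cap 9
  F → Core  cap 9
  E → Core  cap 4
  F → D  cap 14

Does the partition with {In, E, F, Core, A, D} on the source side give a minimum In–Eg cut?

Given cut capacity: 2 + 9 = 11.
Augment In→F→D→Eg: bottleneck 9, flow now 9.
Augment In→E→Core→A→Eg: bottleneck 2, flow now 11.
No augmenting path remains; maximum flow = 11.
Cut capacity 11 equals the max flow, so it is a minimum cut.

Yes — it is a minimum cut (capacity 11).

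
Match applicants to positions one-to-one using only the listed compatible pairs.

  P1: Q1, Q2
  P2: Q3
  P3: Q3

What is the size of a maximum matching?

Unit-capacity flow: source→left, listed edges, right→sink; max matching = max flow.
Augmenting path P1→Q1 (+1); matched 1.
Augmenting path P2→Q3 (+1); matched 2.
No augmenting path remains; maximum matching = 2.
König certificate: {P1, Q3} is a vertex cover of size 2 (every listed pair touches it), so no matching can be larger.

2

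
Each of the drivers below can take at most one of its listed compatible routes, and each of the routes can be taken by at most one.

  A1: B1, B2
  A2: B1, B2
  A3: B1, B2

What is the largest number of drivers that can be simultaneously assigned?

2

Unit-capacity flow: source→left, listed edges, right→sink; max matching = max flow.
Augmenting path A1→B1 (+1); matched 1.
Augmenting path A2→B2 (+1); matched 2.
No augmenting path remains; maximum matching = 2.
König certificate: {B1, B2} is a vertex cover of size 2 (every listed pair touches it), so no matching can be larger.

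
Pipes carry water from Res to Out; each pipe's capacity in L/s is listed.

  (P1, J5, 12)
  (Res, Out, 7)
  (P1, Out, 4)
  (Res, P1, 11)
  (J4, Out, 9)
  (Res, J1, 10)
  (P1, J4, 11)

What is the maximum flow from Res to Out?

18

Augment Res→Out: bottleneck 7, flow now 7.
Augment Res→P1→Out: bottleneck 4, flow now 11.
Augment Res→P1→J4→Out: bottleneck 7, flow now 18.
No augmenting path remains; maximum flow = 18.
In the residual graph, reachable from Res: {Res, J1}.
Min-cut edges: Res→P1 (11), Res→Out (7); capacity 11 + 7 = 18.
This cut is saturated, so no flow can exceed 18.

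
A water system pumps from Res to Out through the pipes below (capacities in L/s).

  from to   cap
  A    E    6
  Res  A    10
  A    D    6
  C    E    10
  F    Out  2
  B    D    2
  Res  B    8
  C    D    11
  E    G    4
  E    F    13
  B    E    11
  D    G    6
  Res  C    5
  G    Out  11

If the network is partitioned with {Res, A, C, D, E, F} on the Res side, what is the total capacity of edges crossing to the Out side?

Edges leaving {Res, A, C, D, E, F}: Res→B (8), D→G (6), E→G (4), F→Out (2).
Cut capacity = 8 + 6 + 4 + 2 = 20.

20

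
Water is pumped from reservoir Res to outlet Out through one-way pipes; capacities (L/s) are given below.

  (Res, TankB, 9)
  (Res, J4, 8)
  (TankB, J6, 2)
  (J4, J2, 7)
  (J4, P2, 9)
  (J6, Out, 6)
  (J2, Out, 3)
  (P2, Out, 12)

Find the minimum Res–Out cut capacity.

Augment Res→TankB→J6→Out: bottleneck 2, flow now 2.
Augment Res→J4→J2→Out: bottleneck 3, flow now 5.
Augment Res→J4→P2→Out: bottleneck 5, flow now 10.
No augmenting path remains; maximum flow = 10.
By max-flow min-cut, the minimum cut capacity equals the max flow.
In the residual graph, reachable from Res: {Res, TankB}.
Min-cut edges: Res→J4 (8), TankB→J6 (2); capacity 8 + 2 = 10.

10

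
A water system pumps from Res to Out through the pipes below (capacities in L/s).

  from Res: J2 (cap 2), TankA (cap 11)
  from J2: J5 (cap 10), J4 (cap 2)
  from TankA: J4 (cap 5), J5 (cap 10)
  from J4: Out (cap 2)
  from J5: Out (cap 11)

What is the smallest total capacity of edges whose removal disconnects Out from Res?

Augment Res→J2→J4→Out: bottleneck 2, flow now 2.
Augment Res→TankA→J5→Out: bottleneck 10, flow now 12.
Augment Res→TankA→J4→J2→J5→Out: bottleneck 1, flow now 13. (uses reverse residual edge)
No augmenting path remains; maximum flow = 13.
By max-flow min-cut, the minimum cut capacity equals the max flow.
In the residual graph, reachable from Res: {Res}.
Min-cut edges: Res→J2 (2), Res→TankA (11); capacity 2 + 11 = 13.

13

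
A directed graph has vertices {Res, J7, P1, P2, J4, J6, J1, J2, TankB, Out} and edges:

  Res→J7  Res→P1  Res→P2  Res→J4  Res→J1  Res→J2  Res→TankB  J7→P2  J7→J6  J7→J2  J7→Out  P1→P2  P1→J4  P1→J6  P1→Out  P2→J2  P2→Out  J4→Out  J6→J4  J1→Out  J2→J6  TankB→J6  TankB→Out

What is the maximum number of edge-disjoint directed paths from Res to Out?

Assign every edge capacity 1; by Menger, the answer equals the max flow.
Path Res→J7→Out (+1); total 1.
Path Res→P1→Out (+1); total 2.
Path Res→P2→Out (+1); total 3.
Path Res→J4→Out (+1); total 4.
Path Res→J1→Out (+1); total 5.
Path Res→TankB→Out (+1); total 6.
No residual Res→Out path; max flow = 6.
Certifying cut of size 6: {J4→Out, Res→J1, Res→J7, Res→P1, Res→P2, Res→TankB}.

6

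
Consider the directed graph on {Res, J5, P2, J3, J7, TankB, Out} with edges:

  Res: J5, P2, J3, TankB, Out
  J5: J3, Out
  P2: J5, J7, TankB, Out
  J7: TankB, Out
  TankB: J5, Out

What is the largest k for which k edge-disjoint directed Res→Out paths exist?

4

Assign every edge capacity 1; by Menger, the answer equals the max flow.
Path Res→Out (+1); total 1.
Path Res→J5→Out (+1); total 2.
Path Res→P2→Out (+1); total 3.
Path Res→TankB→Out (+1); total 4.
No residual Res→Out path; max flow = 4.
Certifying cut of size 4: {Res→J5, Res→Out, Res→P2, Res→TankB}.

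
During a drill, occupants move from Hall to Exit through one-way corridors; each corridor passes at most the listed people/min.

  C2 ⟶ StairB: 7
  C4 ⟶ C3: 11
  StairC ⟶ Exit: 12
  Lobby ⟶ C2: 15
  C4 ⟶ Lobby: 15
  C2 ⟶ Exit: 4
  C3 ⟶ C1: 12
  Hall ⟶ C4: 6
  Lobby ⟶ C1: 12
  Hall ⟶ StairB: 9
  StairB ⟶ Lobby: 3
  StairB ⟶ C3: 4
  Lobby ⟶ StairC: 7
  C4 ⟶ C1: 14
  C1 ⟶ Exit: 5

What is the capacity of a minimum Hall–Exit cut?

Augment Hall→C4→C1→Exit: bottleneck 5, flow now 5.
Augment Hall→C4→Lobby→C2→Exit: bottleneck 1, flow now 6.
Augment Hall→StairB→Lobby→C2→Exit: bottleneck 3, flow now 9.
Augment Hall→StairB→C3→C1→C4→Lobby→StairC→Exit: bottleneck 4, flow now 13. (uses reverse residual edge)
No augmenting path remains; maximum flow = 13.
By max-flow min-cut, the minimum cut capacity equals the max flow.
In the residual graph, reachable from Hall: {Hall, StairB}.
Min-cut edges: Hall→C4 (6), StairB→Lobby (3), StairB→C3 (4); capacity 6 + 3 + 4 = 13.

13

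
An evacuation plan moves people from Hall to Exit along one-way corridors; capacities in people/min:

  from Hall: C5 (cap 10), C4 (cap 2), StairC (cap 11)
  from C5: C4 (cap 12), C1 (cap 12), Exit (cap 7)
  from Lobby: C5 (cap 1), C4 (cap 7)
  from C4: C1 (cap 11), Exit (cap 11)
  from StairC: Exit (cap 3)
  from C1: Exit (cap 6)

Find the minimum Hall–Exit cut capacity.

15

Augment Hall→C5→Exit: bottleneck 7, flow now 7.
Augment Hall→C4→Exit: bottleneck 2, flow now 9.
Augment Hall→StairC→Exit: bottleneck 3, flow now 12.
Augment Hall→C5→C4→Exit: bottleneck 3, flow now 15.
No augmenting path remains; maximum flow = 15.
By max-flow min-cut, the minimum cut capacity equals the max flow.
In the residual graph, reachable from Hall: {Hall, StairC}.
Min-cut edges: Hall→C5 (10), Hall→C4 (2), StairC→Exit (3); capacity 10 + 2 + 3 = 15.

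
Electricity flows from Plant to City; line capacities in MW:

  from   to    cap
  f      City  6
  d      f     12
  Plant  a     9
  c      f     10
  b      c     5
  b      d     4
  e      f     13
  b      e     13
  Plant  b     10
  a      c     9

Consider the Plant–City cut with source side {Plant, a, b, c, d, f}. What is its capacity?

Edges leaving {Plant, a, b, c, d, f}: b→e (13), f→City (6).
Cut capacity = 13 + 6 = 19.

19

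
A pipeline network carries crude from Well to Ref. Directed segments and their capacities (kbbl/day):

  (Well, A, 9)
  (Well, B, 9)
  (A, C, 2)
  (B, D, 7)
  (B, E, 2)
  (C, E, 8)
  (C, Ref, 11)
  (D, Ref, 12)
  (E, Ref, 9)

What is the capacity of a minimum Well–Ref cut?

Augment Well→A→C→Ref: bottleneck 2, flow now 2.
Augment Well→B→D→Ref: bottleneck 7, flow now 9.
Augment Well→B→E→Ref: bottleneck 2, flow now 11.
No augmenting path remains; maximum flow = 11.
By max-flow min-cut, the minimum cut capacity equals the max flow.
In the residual graph, reachable from Well: {Well, A}.
Min-cut edges: Well→B (9), A→C (2); capacity 9 + 2 = 11.

11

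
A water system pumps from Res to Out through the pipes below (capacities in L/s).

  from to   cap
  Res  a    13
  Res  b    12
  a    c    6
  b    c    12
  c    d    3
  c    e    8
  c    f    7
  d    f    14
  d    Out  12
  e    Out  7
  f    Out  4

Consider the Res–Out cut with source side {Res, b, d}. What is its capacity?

51

Edges leaving {Res, b, d}: Res→a (13), b→c (12), d→f (14), d→Out (12).
Cut capacity = 13 + 12 + 14 + 12 = 51.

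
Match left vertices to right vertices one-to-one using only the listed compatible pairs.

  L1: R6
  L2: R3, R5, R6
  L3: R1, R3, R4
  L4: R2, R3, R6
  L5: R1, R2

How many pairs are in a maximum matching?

Unit-capacity flow: source→left, listed edges, right→sink; max matching = max flow.
Augmenting path L1→R6 (+1); matched 1.
Augmenting path L2→R3 (+1); matched 2.
Augmenting path L3→R1 (+1); matched 3.
Augmenting path L4→R2 (+1); matched 4.
Augmenting path L5→R1→L3→R4 (+1); matched 5.
No augmenting path remains; maximum matching = 5.
König certificate: {L1, L2, L3, L4, L5} is a vertex cover of size 5 (every listed pair touches it), so no matching can be larger.

5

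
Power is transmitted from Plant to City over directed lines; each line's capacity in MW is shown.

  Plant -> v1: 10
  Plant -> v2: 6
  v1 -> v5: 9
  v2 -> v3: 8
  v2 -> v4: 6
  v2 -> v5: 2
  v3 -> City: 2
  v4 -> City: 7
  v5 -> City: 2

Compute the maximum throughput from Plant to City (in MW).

Augment Plant→v1→v5→City: bottleneck 2, flow now 2.
Augment Plant→v2→v3→City: bottleneck 2, flow now 4.
Augment Plant→v2→v4→City: bottleneck 4, flow now 8.
No augmenting path remains; maximum flow = 8.
In the residual graph, reachable from Plant: {Plant, v1, v5}.
Min-cut edges: Plant→v2 (6), v5→City (2); capacity 6 + 2 = 8.
This cut is saturated, so no flow can exceed 8.

8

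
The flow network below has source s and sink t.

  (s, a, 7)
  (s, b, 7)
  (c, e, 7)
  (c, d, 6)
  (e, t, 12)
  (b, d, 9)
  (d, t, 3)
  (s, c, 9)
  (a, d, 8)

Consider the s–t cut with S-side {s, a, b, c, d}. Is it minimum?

Given cut capacity: 7 + 3 = 10.
Augment s→a→d→t: bottleneck 3, flow now 3.
Augment s→c→e→t: bottleneck 7, flow now 10.
No augmenting path remains; maximum flow = 10.
Cut capacity 10 equals the max flow, so it is a minimum cut.

Yes — it is a minimum cut (capacity 10).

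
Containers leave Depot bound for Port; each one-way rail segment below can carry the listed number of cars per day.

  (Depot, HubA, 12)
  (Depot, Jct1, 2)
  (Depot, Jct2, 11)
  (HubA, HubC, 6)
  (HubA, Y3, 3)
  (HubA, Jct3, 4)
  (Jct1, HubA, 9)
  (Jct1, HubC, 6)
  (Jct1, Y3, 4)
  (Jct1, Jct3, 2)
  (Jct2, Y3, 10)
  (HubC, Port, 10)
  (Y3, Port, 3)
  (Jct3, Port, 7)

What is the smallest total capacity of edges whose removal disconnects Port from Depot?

Augment Depot→HubA→HubC→Port: bottleneck 6, flow now 6.
Augment Depot→HubA→Y3→Port: bottleneck 3, flow now 9.
Augment Depot→HubA→Jct3→Port: bottleneck 3, flow now 12.
Augment Depot→Jct1→HubC→Port: bottleneck 2, flow now 14.
Augment Depot→Jct2→Y3→HubA→Jct3→Port: bottleneck 1, flow now 15. (uses reverse residual edge)
No augmenting path remains; maximum flow = 15.
By max-flow min-cut, the minimum cut capacity equals the max flow.
In the residual graph, reachable from Depot: {Depot, HubA, Jct2, Y3}.
Min-cut edges: Depot→Jct1 (2), HubA→HubC (6), HubA→Jct3 (4), Y3→Port (3); capacity 2 + 6 + 4 + 3 = 15.

15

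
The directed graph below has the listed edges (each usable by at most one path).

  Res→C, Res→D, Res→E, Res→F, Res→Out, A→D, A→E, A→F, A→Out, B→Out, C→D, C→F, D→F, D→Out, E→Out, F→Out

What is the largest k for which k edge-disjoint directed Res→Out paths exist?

Assign every edge capacity 1; by Menger, the answer equals the max flow.
Path Res→Out (+1); total 1.
Path Res→D→Out (+1); total 2.
Path Res→E→Out (+1); total 3.
Path Res→F→Out (+1); total 4.
No residual Res→Out path; max flow = 4.
Certifying cut of size 4: {D→Out, F→Out, Res→E, Res→Out}.

4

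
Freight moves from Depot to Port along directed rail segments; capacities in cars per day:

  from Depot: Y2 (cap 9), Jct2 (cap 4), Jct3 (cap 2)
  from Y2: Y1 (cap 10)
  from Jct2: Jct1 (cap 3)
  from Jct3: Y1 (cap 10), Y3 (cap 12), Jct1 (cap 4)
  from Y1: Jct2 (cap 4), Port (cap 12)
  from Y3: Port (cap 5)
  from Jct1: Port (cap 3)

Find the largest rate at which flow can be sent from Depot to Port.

Augment Depot→Y2→Y1→Port: bottleneck 9, flow now 9.
Augment Depot→Jct2→Jct1→Port: bottleneck 3, flow now 12.
Augment Depot→Jct3→Y1→Port: bottleneck 2, flow now 14.
No augmenting path remains; maximum flow = 14.
In the residual graph, reachable from Depot: {Depot, Jct2}.
Min-cut edges: Depot→Y2 (9), Depot→Jct3 (2), Jct2→Jct1 (3); capacity 9 + 2 + 3 = 14.
This cut is saturated, so no flow can exceed 14.

14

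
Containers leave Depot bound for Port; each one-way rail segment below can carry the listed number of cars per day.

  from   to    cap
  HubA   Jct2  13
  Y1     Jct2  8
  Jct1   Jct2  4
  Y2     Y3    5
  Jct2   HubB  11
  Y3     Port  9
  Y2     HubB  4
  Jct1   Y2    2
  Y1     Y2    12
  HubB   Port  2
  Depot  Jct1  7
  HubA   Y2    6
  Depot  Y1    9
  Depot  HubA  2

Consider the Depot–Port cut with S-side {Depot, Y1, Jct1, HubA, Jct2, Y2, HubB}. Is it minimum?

Yes — it is a minimum cut (capacity 7).

Given cut capacity: 5 + 2 = 7.
Augment Depot→Y1→Jct2→HubB→Port: bottleneck 2, flow now 2.
Augment Depot→Y1→Y2→Y3→Port: bottleneck 5, flow now 7.
No augmenting path remains; maximum flow = 7.
Cut capacity 7 equals the max flow, so it is a minimum cut.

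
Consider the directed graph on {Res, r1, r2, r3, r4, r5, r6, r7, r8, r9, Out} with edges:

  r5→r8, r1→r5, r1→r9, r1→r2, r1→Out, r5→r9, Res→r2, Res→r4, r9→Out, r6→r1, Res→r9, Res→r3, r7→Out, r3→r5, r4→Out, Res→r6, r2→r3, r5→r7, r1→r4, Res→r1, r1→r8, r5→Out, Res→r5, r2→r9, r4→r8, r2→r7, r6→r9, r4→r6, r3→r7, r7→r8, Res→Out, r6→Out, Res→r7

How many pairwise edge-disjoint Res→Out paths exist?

Assign every edge capacity 1; by Menger, the answer equals the max flow.
Path Res→Out (+1); total 1.
Path Res→r1→Out (+1); total 2.
Path Res→r4→Out (+1); total 3.
Path Res→r5→Out (+1); total 4.
Path Res→r6→Out (+1); total 5.
Path Res→r7→Out (+1); total 6.
Path Res→r9→Out (+1); total 7.
No residual Res→Out path; max flow = 7.
Certifying cut of size 7: {Res→Out, Res→r1, Res→r4, Res→r6, r5→Out, r7→Out, r9→Out}.

7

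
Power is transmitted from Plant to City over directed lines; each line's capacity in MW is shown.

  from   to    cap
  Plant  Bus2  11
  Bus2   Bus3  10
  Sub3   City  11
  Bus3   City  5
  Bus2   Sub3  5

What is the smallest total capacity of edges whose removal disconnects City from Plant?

10

Augment Plant→Bus2→Bus3→City: bottleneck 5, flow now 5.
Augment Plant→Bus2→Sub3→City: bottleneck 5, flow now 10.
No augmenting path remains; maximum flow = 10.
By max-flow min-cut, the minimum cut capacity equals the max flow.
In the residual graph, reachable from Plant: {Plant, Bus2, Bus3}.
Min-cut edges: Bus2→Sub3 (5), Bus3→City (5); capacity 5 + 5 = 10.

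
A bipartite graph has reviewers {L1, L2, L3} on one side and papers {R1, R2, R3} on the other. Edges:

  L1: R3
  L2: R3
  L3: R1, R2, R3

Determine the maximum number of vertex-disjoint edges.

Unit-capacity flow: source→left, listed edges, right→sink; max matching = max flow.
Augmenting path L1→R3 (+1); matched 1.
Augmenting path L3→R1 (+1); matched 2.
No augmenting path remains; maximum matching = 2.
König certificate: {L3, R3} is a vertex cover of size 2 (every listed pair touches it), so no matching can be larger.

2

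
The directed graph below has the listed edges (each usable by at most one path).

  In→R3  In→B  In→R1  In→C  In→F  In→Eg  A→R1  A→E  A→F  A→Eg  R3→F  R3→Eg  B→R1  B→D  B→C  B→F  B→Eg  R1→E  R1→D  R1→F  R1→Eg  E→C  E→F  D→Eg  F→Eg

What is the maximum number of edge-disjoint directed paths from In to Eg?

Assign every edge capacity 1; by Menger, the answer equals the max flow.
Path In→Eg (+1); total 1.
Path In→R3→Eg (+1); total 2.
Path In→B→Eg (+1); total 3.
Path In→R1→Eg (+1); total 4.
Path In→F→Eg (+1); total 5.
No residual In→Eg path; max flow = 5.
Certifying cut of size 5: {In→B, In→Eg, In→F, In→R1, In→R3}.

5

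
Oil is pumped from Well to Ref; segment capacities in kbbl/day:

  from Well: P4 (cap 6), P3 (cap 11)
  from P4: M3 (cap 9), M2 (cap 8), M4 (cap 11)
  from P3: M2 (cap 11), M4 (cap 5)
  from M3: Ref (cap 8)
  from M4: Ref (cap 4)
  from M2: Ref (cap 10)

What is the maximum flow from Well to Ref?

Augment Well→P4→M3→Ref: bottleneck 6, flow now 6.
Augment Well→P3→M4→Ref: bottleneck 4, flow now 10.
Augment Well→P3→M2→Ref: bottleneck 7, flow now 17.
No augmenting path remains; maximum flow = 17.
In the residual graph, reachable from Well: {Well}.
Min-cut edges: Well→P4 (6), Well→P3 (11); capacity 6 + 11 = 17.
This cut is saturated, so no flow can exceed 17.

17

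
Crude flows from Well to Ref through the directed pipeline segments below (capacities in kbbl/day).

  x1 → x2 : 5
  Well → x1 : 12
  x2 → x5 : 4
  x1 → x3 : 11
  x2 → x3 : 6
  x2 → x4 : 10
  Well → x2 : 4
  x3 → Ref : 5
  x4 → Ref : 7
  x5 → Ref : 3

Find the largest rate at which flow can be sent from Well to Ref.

14

Augment Well→x1→x3→Ref: bottleneck 5, flow now 5.
Augment Well→x2→x4→Ref: bottleneck 4, flow now 9.
Augment Well→x1→x2→x4→Ref: bottleneck 3, flow now 12.
Augment Well→x1→x2→x5→Ref: bottleneck 2, flow now 14.
No augmenting path remains; maximum flow = 14.
In the residual graph, reachable from Well: {Well, x1, x3}.
Min-cut edges: Well→x2 (4), x1→x2 (5), x3→Ref (5); capacity 4 + 5 + 5 = 14.
This cut is saturated, so no flow can exceed 14.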